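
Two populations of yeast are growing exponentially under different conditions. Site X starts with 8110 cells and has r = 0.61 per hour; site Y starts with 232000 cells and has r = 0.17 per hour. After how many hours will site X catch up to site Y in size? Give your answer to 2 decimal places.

7.62 hours

Set 8110·e^(0.61t) = 232000·e^(0.17t).
e^((0.61 − 0.17)t) = 232000/8110 → e^(0.44·t) = 28.607.
0.44·t = ln(28.607) = 3.3536, so t = 3.3536/0.44 = 7.6219.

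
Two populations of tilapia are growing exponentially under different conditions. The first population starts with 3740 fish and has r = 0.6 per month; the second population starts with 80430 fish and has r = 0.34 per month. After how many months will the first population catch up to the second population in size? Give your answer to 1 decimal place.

Set 3740·e^(0.6t) = 80430·e^(0.34t).
e^((0.6 − 0.34)t) = 80430/3740 → e^(0.26·t) = 21.505.
0.26·t = ln(21.505) = 3.0683, so t = 3.0683/0.26 = 11.801.

11.8 months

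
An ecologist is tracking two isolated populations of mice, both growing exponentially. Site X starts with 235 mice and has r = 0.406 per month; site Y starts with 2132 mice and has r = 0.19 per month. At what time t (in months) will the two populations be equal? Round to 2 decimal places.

Set 235·e^(0.406t) = 2132·e^(0.19t).
e^((0.406 − 0.19)t) = 2132/235 → e^(0.216·t) = 9.0723.
0.216·t = ln(9.0723) = 2.2052, so t = 2.2052/0.216 = 10.209.

10.21 months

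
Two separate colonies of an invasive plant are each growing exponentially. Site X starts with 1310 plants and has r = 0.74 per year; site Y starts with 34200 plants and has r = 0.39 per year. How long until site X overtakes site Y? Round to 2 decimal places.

9.32 years

Set 1310·e^(0.74t) = 34200·e^(0.39t).
e^((0.74 − 0.39)t) = 34200/1310 → e^(0.35·t) = 26.107.
0.35·t = ln(26.107) = 3.2622, so t = 3.2622/0.35 = 9.3206.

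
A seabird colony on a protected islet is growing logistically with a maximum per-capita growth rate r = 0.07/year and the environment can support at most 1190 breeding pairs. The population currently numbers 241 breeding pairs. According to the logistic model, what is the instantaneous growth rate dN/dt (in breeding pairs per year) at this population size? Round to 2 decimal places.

13.45 breeding pairs per year

dN/dt = rN(1 − N/K) = 0.07 × 241 × (1 − 241/1190).
1 − 241/1190 = 0.79748; dN/dt = 0.07 × 241 × 0.79748 = 13.453.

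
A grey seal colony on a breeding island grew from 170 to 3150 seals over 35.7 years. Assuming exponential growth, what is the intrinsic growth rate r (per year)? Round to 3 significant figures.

0.0818 per year

From N(t) = N₀·e^(rt): e^(r·35.7) = 3150/170 = 18.529.
r·35.7 = ln(18.529) = 2.9194, so r = 2.9194/35.7 = 0.081775.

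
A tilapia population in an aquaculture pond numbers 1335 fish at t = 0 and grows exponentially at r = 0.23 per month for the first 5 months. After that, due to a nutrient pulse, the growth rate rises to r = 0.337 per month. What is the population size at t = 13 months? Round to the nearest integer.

Phase 1: N(5) = 1335·e^(0.23×5) = 1335·e^1.15 = 4216.19.
Phase 2 runs for 13 − 5 = 8 months at r = 0.337.
N(13) = 4216.19·e^(0.337×8) = 4216.19·e^2.696 = 62485.3.

62485 fish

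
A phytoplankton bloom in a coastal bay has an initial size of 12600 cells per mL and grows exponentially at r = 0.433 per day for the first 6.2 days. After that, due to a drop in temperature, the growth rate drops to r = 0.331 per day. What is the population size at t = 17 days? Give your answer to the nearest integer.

6588604 cells per mL

Phase 1: N(6.2) = 12600·e^(0.433×6.2) = 12600·e^2.685 = 184619.
Phase 2 runs for 17 − 6.2 = 10.8 days at r = 0.331.
N(17) = 184619·e^(0.331×10.8) = 184619·e^3.575 = 6.588604×10^6.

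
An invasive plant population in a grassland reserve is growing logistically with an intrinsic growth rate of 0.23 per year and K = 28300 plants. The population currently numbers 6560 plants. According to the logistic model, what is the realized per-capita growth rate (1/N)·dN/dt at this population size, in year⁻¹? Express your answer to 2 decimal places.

0.18 per year

(1/N)·dN/dt = r(1 − N/K) = 0.23 × (1 − 6560/28300).
= 0.23 × 0.7682 = 0.17669.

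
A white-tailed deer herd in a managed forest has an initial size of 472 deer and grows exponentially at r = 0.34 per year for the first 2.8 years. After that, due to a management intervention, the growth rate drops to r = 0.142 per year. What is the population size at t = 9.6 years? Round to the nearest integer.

Phase 1: N(2.8) = 472·e^(0.34×2.8) = 472·e^0.952 = 1222.9.
Phase 2 runs for 9.6 − 2.8 = 6.8 years at r = 0.142.
N(9.6) = 1222.9·e^(0.142×6.8) = 1222.9·e^0.9656 = 3211.77.

3212 deer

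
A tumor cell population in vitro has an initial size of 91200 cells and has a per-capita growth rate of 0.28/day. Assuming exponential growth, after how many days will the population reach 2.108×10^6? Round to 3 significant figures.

Set N₀·e^(rt) = 2.108×10^6: e^(0.28·t) = 2.108×10^6/91200 = 23.114.
0.28·t = ln(23.114) = 3.1404, so t = 3.1404/0.28 = 11.216.

11.2 days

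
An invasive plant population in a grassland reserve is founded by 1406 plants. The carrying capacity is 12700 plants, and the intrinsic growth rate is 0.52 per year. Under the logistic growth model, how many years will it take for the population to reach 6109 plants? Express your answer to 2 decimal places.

3.86 years

A = (K − N₀)/N₀ = (12700 − 1406)/1406 = 8.0327.
Solve 12700/(1 + 8.0327·e^(−0.52t)) = 6109: 1 + 8.0327·e^(−0.52t) = 2.0789, so e^(−0.52t) = 0.134313.
−0.52·t = ln(0.134313) = -2.0076, so t = 2.0076/0.52 = 3.8607.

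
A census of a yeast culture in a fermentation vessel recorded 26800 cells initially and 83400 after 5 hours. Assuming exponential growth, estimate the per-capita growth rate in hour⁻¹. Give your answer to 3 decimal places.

0.227 per hour

From N(t) = N₀·e^(rt): e^(r·5) = 83400/26800 = 3.1119.
r·5 = ln(3.1119) = 1.1352, so r = 1.1352/5 = 0.22705.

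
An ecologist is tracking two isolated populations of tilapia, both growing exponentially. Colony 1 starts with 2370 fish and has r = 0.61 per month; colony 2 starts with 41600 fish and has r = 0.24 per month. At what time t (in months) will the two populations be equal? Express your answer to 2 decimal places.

7.74 months

Set 2370·e^(0.61t) = 41600·e^(0.24t).
e^((0.61 − 0.24)t) = 41600/2370 → e^(0.37·t) = 17.553.
0.37·t = ln(17.553) = 2.8652, so t = 2.8652/0.37 = 7.7438.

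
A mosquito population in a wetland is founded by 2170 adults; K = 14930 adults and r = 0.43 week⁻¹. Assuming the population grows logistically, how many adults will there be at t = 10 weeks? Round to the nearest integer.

A = (K − N₀)/N₀ = (14930 − 2170)/2170 = 5.8802.
N(t) = K/(1 + A·e^(−rt)) = 14930/(1 + 5.8802×e^(−0.43×10)).
e^(−4.3) = 0.013569; denominator = 1 + 5.8802×0.013569 = 1.0798.
N = 14930/1.0798 = 13826.8.

13827 adults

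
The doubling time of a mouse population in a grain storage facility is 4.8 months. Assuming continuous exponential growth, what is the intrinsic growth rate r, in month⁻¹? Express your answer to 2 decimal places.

r = ln(2)/t_d = 0.6931/4.8 = 0.14441.

0.14 per month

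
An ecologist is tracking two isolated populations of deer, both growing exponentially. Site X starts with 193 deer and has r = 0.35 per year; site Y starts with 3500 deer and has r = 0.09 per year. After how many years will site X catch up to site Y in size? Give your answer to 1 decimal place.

Set 193·e^(0.35t) = 3500·e^(0.09t).
e^((0.35 − 0.09)t) = 3500/193 → e^(0.26·t) = 18.135.
0.26·t = ln(18.135) = 2.8978, so t = 2.8978/0.26 = 11.145.

11.1 years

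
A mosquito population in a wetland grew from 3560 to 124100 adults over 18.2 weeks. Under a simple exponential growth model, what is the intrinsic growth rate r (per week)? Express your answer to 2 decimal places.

0.20 per week

From N(t) = N₀·e^(rt): e^(r·18.2) = 124100/3560 = 34.86.
r·18.2 = ln(34.86) = 3.5513, so r = 3.5513/18.2 = 0.19513.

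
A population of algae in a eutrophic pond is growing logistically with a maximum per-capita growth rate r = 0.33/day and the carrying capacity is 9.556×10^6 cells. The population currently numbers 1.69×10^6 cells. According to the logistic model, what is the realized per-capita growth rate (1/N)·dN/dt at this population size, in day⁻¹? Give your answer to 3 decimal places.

(1/N)·dN/dt = r(1 − N/K) = 0.33 × (1 − 1.69×10^6/9.556×10^6).
= 0.33 × 0.82315 = 0.27164.

0.272 per day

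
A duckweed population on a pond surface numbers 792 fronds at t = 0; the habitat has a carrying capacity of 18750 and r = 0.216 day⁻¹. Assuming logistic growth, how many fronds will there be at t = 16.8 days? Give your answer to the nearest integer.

A = (K − N₀)/N₀ = (18750 − 792)/792 = 22.674.
N(t) = K/(1 + A·e^(−rt)) = 18750/(1 + 22.674×e^(−0.216×16.8)).
e^(−3.629) = 0.026548; denominator = 1 + 22.674×0.026548 = 1.602.
N = 18750/1.602 = 11704.4.

11704 fronds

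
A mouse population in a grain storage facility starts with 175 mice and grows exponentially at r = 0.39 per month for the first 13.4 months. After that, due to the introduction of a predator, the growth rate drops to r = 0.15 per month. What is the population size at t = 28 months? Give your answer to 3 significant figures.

Phase 1: N(13.4) = 175·e^(0.39×13.4) = 175·e^5.226 = 32558.2.
Phase 2 runs for 28 − 13.4 = 14.6 months at r = 0.15.
N(28) = 32558.2·e^(0.15×14.6) = 32558.2·e^2.19 = 290915.

291000 mice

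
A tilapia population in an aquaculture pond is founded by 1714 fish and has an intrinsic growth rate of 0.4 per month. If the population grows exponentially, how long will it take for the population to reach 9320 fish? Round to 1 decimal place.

Set N₀·e^(rt) = 9320: e^(0.4·t) = 9320/1714 = 5.4376.
0.4·t = ln(5.4376) = 1.6933, so t = 1.6933/0.4 = 4.2333.

4.2 months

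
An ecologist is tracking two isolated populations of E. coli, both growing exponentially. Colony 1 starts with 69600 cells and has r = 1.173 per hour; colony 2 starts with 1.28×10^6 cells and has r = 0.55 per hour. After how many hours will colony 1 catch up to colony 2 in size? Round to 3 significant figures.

Set 69600·e^(1.173t) = 1.28×10^6·e^(0.55t).
e^((1.173 − 0.55)t) = 1.28×10^6/69600 → e^(0.623·t) = 18.391.
0.623·t = ln(18.391) = 2.9119, so t = 2.9119/0.623 = 4.6739.

4.67 hours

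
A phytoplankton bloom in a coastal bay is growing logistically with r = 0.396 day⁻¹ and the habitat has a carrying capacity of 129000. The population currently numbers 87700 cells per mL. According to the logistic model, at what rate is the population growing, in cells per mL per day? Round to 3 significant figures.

11100 cells per mL per day

dN/dt = rN(1 − N/K) = 0.396 × 87700 × (1 − 87700/129000).
1 − 87700/129000 = 0.32016; dN/dt = 0.396 × 87700 × 0.32016 = 11119.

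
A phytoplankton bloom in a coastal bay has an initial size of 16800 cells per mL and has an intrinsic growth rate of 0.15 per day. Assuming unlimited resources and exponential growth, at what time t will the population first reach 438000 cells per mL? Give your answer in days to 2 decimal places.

21.74 days

Set N₀·e^(rt) = 438000: e^(0.15·t) = 438000/16800 = 26.071.
0.15·t = ln(26.071) = 3.2608, so t = 3.2608/0.15 = 21.739.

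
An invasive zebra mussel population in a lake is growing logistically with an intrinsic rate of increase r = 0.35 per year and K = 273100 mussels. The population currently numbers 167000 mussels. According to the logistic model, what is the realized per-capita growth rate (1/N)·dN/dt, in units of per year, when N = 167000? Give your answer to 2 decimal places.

0.14 per year

(1/N)·dN/dt = r(1 − N/K) = 0.35 × (1 − 167000/273100).
= 0.35 × 0.3885 = 0.13598.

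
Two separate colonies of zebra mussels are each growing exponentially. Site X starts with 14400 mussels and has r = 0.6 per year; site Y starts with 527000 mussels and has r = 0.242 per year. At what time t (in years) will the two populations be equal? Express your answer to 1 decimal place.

10.1 years

Set 14400·e^(0.6t) = 527000·e^(0.242t).
e^((0.6 − 0.242)t) = 527000/14400 → e^(0.358·t) = 36.597.
0.358·t = ln(36.597) = 3.6, so t = 3.6/0.358 = 10.056.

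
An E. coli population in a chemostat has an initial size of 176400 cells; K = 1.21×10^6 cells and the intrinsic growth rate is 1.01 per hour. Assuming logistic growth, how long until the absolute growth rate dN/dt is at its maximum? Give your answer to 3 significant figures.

Logistic growth is fastest at N = K/2 = 605000.
A = (K − N₀)/N₀ = 5.8594. Set K/(1 + A·e^(−rt)) = K/2 → A·e^(−rt) = 1.
e^(−1.01t) = 1/5.8594 = 0.170666, so t = ln(5.8594)/1.01 = 1.768/1.01 = 1.7505.

1.75 hours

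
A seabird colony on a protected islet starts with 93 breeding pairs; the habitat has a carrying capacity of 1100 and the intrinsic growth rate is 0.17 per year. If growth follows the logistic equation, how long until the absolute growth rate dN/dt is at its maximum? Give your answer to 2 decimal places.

Logistic growth is fastest at N = K/2 = 550.
A = (K − N₀)/N₀ = 10.828. Set K/(1 + A·e^(−rt)) = K/2 → A·e^(−rt) = 1.
e^(−0.17t) = 1/10.828 = 0.0923535, so t = ln(10.828)/0.17 = 2.3821/0.17 = 14.013.

14.01 years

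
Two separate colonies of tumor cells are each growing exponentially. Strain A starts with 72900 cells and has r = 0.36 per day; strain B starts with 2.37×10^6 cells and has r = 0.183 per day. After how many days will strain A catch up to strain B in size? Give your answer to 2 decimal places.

19.67 days

Set 72900·e^(0.36t) = 2.37×10^6·e^(0.183t).
e^((0.36 − 0.183)t) = 2.37×10^6/72900 → e^(0.177·t) = 32.51.
0.177·t = ln(32.51) = 3.4816, so t = 3.4816/0.177 = 19.67.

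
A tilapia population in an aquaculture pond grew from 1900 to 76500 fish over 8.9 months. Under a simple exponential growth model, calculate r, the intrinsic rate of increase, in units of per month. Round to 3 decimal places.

0.415 per month

From N(t) = N₀·e^(rt): e^(r·8.9) = 76500/1900 = 40.263.
r·8.9 = ln(40.263) = 3.6954, so r = 3.6954/8.9 = 0.41522.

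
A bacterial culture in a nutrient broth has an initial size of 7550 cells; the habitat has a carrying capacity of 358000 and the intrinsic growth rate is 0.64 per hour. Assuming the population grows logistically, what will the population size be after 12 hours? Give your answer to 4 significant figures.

350500 cells

A = (K − N₀)/N₀ = (358000 − 7550)/7550 = 46.417.
N(t) = K/(1 + A·e^(−rt)) = 358000/(1 + 46.417×e^(−0.64×12)).
e^(−7.68) = 0.00046197; denominator = 1 + 46.417×0.00046197 = 1.0214.
N = 358000/1.0214 = 350484.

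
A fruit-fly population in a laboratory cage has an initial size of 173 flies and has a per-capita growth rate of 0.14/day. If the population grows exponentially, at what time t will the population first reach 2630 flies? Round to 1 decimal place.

19.4 days

Set N₀·e^(rt) = 2630: e^(0.14·t) = 2630/173 = 15.202.
0.14·t = ln(15.202) = 2.7214, so t = 2.7214/0.14 = 19.439.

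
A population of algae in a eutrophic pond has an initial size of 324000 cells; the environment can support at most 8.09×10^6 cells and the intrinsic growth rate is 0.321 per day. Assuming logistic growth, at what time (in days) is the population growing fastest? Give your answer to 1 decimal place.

Logistic growth is fastest at N = K/2 = 4.045×10^6.
A = (K − N₀)/N₀ = 23.969. Set K/(1 + A·e^(−rt)) = K/2 → A·e^(−rt) = 1.
e^(−0.321t) = 1/23.969 = 0.0417203, so t = ln(23.969)/0.321 = 3.1768/0.321 = 9.8965.

9.9 days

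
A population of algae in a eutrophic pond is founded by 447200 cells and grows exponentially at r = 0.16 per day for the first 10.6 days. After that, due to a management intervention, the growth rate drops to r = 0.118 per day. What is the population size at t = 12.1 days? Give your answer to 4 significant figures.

Phase 1: N(10.6) = 447200·e^(0.16×10.6) = 447200·e^1.696 = 2.438177×10^6.
Phase 2 runs for 12.1 − 10.6 = 1.5 days at r = 0.118.
N(12.1) = 2.438177×10^6·e^(0.118×1.5) = 2.438177×10^6·e^0.177 = 2.910284×10^6.

2910000 cells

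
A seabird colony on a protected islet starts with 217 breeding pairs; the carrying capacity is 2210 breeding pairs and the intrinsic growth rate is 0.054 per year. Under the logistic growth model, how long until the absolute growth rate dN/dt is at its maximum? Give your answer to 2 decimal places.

41.06 years

Logistic growth is fastest at N = K/2 = 1105.
A = (K − N₀)/N₀ = 9.1843. Set K/(1 + A·e^(−rt)) = K/2 → A·e^(−rt) = 1.
e^(−0.054t) = 1/9.1843 = 0.108881, so t = ln(9.1843)/0.054 = 2.2175/0.054 = 41.065.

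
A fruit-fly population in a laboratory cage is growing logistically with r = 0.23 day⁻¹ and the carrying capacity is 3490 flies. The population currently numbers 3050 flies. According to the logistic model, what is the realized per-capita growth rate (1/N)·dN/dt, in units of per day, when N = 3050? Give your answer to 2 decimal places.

0.03 per day

(1/N)·dN/dt = r(1 − N/K) = 0.23 × (1 − 3050/3490).
= 0.23 × 0.12607 = 0.028997.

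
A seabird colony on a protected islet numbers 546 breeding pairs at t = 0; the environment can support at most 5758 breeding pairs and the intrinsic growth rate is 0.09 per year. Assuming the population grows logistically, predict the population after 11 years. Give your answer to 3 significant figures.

A = (K − N₀)/N₀ = (5758 − 546)/546 = 9.5458.
N(t) = K/(1 + A·e^(−rt)) = 5758/(1 + 9.5458×e^(−0.09×11)).
e^(−0.99) = 0.37158; denominator = 1 + 9.5458×0.37158 = 4.547.
N = 5758/4.547 = 1266.33.

1270 breeding pairs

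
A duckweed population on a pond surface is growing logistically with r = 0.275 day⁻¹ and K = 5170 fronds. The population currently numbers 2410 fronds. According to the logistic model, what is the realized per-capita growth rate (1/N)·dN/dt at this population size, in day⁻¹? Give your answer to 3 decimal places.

(1/N)·dN/dt = r(1 − N/K) = 0.275 × (1 − 2410/5170).
= 0.275 × 0.53385 = 0.14681.

0.147 per day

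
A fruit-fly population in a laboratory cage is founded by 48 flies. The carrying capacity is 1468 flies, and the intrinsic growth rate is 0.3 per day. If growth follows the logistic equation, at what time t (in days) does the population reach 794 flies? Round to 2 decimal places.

11.84 days

A = (K − N₀)/N₀ = (1468 − 48)/48 = 29.583.
Solve 1468/(1 + 29.583·e^(−0.3t)) = 794: 1 + 29.583·e^(−0.3t) = 1.8489, so e^(−0.3t) = 0.0286941.
−0.3·t = ln(0.0286941) = -3.5511, so t = 3.5511/0.3 = 11.837.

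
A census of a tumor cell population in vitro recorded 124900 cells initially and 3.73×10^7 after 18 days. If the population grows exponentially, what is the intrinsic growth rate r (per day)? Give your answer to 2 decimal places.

From N(t) = N₀·e^(rt): e^(r·18) = 3.73×10^7/124900 = 298.64.
r·18 = ln(298.64) = 5.6992, so r = 5.6992/18 = 0.31662.

0.32 per day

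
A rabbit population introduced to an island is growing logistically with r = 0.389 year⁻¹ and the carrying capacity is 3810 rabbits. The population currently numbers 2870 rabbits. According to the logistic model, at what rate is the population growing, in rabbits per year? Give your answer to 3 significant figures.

dN/dt = rN(1 − N/K) = 0.389 × 2870 × (1 − 2870/3810).
1 − 2870/3810 = 0.24672; dN/dt = 0.389 × 2870 × 0.24672 = 275.44.

275 rabbits per year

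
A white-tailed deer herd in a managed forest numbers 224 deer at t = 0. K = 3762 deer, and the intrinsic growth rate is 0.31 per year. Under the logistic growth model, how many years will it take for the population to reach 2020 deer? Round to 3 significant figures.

9.38 years

A = (K − N₀)/N₀ = (3762 − 224)/224 = 15.795.
Solve 3762/(1 + 15.795·e^(−0.31t)) = 2020: 1 + 15.795·e^(−0.31t) = 1.8624, so e^(−0.31t) = 0.0545993.
−0.31·t = ln(0.0545993) = -2.9077, so t = 2.9077/0.31 = 9.3798.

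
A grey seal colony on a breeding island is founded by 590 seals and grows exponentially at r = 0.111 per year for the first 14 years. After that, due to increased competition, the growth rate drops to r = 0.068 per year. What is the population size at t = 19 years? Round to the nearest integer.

3921 seals

Phase 1: N(14) = 590·e^(0.111×14) = 590·e^1.554 = 2790.91.
Phase 2 runs for 19 − 14 = 5 years at r = 0.068.
N(19) = 2790.91·e^(0.068×5) = 2790.91·e^0.34 = 3921.08.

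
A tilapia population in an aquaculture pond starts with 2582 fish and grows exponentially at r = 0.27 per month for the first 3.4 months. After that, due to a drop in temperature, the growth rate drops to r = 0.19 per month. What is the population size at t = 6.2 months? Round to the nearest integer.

11007 fish

Phase 1: N(3.4) = 2582·e^(0.27×3.4) = 2582·e^0.918 = 6466.04.
Phase 2 runs for 6.2 − 3.4 = 2.8 months at r = 0.19.
N(6.2) = 6466.04·e^(0.19×2.8) = 6466.04·e^0.532 = 11007.4.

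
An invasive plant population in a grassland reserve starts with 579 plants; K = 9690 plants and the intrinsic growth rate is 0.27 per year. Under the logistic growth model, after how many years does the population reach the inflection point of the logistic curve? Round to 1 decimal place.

10.2 years

Logistic growth is fastest at N = K/2 = 4845.
A = (K − N₀)/N₀ = 15.736. Set K/(1 + A·e^(−rt)) = K/2 → A·e^(−rt) = 1.
e^(−0.27t) = 1/15.736 = 0.0635496, so t = ln(15.736)/0.27 = 2.7559/0.27 = 10.207.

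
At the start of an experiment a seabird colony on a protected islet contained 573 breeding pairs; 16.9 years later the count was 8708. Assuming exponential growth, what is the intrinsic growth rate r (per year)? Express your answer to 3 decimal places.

0.161 per year

From N(t) = N₀·e^(rt): e^(r·16.9) = 8708/573 = 15.197.
r·16.9 = ln(15.197) = 2.7211, so r = 2.7211/16.9 = 0.16101.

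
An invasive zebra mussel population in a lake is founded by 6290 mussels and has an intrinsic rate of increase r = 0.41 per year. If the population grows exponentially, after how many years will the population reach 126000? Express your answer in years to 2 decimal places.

Set N₀·e^(rt) = 126000: e^(0.41·t) = 126000/6290 = 20.032.
0.41·t = ln(20.032) = 2.9973, so t = 2.9973/0.41 = 7.3105.

7.31 years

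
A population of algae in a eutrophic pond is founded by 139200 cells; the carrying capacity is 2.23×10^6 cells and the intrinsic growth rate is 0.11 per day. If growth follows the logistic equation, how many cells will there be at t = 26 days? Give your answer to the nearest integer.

A = (K − N₀)/N₀ = (2.23×10^6 − 139200)/139200 = 15.02.
N(t) = K/(1 + A·e^(−rt)) = 2.23×10^6/(1 + 15.02×e^(−0.11×26)).
e^(−2.86) = 0.057269; denominator = 1 + 15.02×0.057269 = 1.8602.
N = 2.23×10^6/1.8602 = 1.198807×10^6.

1198807 cells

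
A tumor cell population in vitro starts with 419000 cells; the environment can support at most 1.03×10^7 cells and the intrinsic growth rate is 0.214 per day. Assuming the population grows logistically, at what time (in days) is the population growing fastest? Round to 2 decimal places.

14.77 days

Logistic growth is fastest at N = K/2 = 5.15×10^6.
A = (K − N₀)/N₀ = 23.582. Set K/(1 + A·e^(−rt)) = K/2 → A·e^(−rt) = 1.
e^(−0.214t) = 1/23.582 = 0.0424046, so t = ln(23.582)/0.214 = 3.1605/0.214 = 14.769.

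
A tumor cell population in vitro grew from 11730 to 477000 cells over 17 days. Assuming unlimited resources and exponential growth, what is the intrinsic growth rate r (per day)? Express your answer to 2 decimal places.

From N(t) = N₀·e^(rt): e^(r·17) = 477000/11730 = 40.665.
r·17 = ln(40.665) = 3.7054, so r = 3.7054/17 = 0.21796.

0.22 per day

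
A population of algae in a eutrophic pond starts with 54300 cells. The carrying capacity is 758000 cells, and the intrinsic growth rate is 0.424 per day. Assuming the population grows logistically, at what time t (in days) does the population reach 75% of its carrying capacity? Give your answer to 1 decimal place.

A = (K − N₀)/N₀ = (758000 − 54300)/54300 = 12.959.
Solve 758000/(1 + 12.959·e^(−0.424t)) = 568500: 1 + 12.959·e^(−0.424t) = 1.3333, so e^(−0.424t) = 0.0257212.
−0.424·t = ln(0.0257212) = -3.6604, so t = 3.6604/0.424 = 8.6331.

8.6 days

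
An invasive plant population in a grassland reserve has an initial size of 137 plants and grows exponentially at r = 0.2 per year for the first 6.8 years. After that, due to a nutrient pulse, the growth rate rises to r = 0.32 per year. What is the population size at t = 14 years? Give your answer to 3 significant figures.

Phase 1: N(6.8) = 137·e^(0.2×6.8) = 137·e^1.36 = 533.778.
Phase 2 runs for 14 − 6.8 = 7.2 years at r = 0.32.
N(14) = 533.778·e^(0.32×7.2) = 533.778·e^2.304 = 5345.34.

5350 plants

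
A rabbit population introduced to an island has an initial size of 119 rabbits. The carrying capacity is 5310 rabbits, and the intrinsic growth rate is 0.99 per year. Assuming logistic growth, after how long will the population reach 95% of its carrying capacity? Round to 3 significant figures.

A = (K − N₀)/N₀ = (5310 − 119)/119 = 43.622.
Solve 5310/(1 + 43.622·e^(−0.99t)) = 5044.5: 1 + 43.622·e^(−0.99t) = 1.0526, so e^(−0.99t) = 0.00120654.
−0.99·t = ln(0.00120654) = -6.72, so t = 6.72/0.99 = 6.7879.

6.79 years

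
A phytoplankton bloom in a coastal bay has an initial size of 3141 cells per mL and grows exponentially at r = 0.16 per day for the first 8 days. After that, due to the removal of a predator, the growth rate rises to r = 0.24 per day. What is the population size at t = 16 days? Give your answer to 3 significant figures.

Phase 1: N(8) = 3141·e^(0.16×8) = 3141·e^1.28 = 11297.
Phase 2 runs for 16 − 8 = 8 days at r = 0.24.
N(16) = 11297·e^(0.24×8) = 11297·e^1.92 = 77056.7.

77100 cells per mL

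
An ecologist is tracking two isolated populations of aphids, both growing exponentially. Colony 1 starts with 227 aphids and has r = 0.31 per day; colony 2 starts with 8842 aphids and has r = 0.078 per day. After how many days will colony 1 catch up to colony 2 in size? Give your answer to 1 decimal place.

15.8 days

Set 227·e^(0.31t) = 8842·e^(0.078t).
e^((0.31 − 0.078)t) = 8842/227 → e^(0.232·t) = 38.952.
0.232·t = ln(38.952) = 3.6623, so t = 3.6623/0.232 = 15.786.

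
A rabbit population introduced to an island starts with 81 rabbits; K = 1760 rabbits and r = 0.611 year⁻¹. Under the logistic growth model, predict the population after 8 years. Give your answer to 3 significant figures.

1520 rabbits

A = (K − N₀)/N₀ = (1760 − 81)/81 = 20.728.
N(t) = K/(1 + A·e^(−rt)) = 1760/(1 + 20.728×e^(−0.611×8)).
e^(−4.888) = 0.0075365; denominator = 1 + 20.728×0.0075365 = 1.1562.
N = 1760/1.1562 = 1522.2.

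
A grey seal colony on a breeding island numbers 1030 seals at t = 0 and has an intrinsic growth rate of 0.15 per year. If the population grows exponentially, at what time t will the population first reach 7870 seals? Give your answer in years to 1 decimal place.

13.6 years

Set N₀·e^(rt) = 7870: e^(0.15·t) = 7870/1030 = 7.6408.
0.15·t = ln(7.6408) = 2.0335, so t = 2.0335/0.15 = 13.557.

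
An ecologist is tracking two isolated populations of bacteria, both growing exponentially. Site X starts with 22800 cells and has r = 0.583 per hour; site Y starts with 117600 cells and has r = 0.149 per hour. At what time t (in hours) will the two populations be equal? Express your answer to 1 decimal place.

Set 22800·e^(0.583t) = 117600·e^(0.149t).
e^((0.583 − 0.149)t) = 117600/22800 → e^(0.434·t) = 5.1579.
0.434·t = ln(5.1579) = 1.6405, so t = 1.6405/0.434 = 3.78.

3.8 hours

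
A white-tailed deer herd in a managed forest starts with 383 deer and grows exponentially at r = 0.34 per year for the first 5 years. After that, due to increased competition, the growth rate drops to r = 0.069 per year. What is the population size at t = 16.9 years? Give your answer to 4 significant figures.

4765 deer

Phase 1: N(5) = 383·e^(0.34×5) = 383·e^1.7 = 2096.52.
Phase 2 runs for 16.9 − 5 = 11.9 years at r = 0.069.
N(16.9) = 2096.52·e^(0.069×11.9) = 2096.52·e^0.8211 = 4765.39.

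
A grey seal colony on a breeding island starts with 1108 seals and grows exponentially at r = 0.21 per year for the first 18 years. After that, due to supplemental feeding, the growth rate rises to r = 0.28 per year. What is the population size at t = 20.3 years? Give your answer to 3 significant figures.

Phase 1: N(18) = 1108·e^(0.21×18) = 1108·e^3.78 = 48548.2.
Phase 2 runs for 20.3 − 18 = 2.3 years at r = 0.28.
N(20.3) = 48548.2·e^(0.28×2.3) = 48548.2·e^0.644 = 92439.7.

92400 seals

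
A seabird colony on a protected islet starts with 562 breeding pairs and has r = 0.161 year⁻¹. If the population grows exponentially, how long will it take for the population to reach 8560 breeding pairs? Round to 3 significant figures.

Set N₀·e^(rt) = 8560: e^(0.161·t) = 8560/562 = 15.231.
0.161·t = ln(15.231) = 2.7234, so t = 2.7234/0.161 = 16.915.

16.9 years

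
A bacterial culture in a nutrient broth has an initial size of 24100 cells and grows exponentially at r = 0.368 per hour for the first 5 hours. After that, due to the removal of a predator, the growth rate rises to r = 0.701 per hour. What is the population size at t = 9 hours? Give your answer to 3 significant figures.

Phase 1: N(5) = 24100·e^(0.368×5) = 24100·e^1.84 = 151747.
Phase 2 runs for 9 − 5 = 4 hours at r = 0.701.
N(9) = 151747·e^(0.701×4) = 151747·e^2.804 = 2.50542×10^6.

2510000 cells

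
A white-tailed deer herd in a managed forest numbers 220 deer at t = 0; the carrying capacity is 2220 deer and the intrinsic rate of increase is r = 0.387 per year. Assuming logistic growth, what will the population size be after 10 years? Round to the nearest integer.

1866 deer

A = (K − N₀)/N₀ = (2220 − 220)/220 = 9.0909.
N(t) = K/(1 + A·e^(−rt)) = 2220/(1 + 9.0909×e^(−0.387×10)).
e^(−3.87) = 0.020858; denominator = 1 + 9.0909×0.020858 = 1.1896.
N = 2220/1.1896 = 1866.14.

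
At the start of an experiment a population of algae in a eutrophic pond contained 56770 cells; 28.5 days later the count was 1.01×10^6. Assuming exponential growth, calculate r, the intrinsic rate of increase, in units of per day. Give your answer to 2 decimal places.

From N(t) = N₀·e^(rt): e^(r·28.5) = 1.01×10^6/56770 = 17.791.
r·28.5 = ln(17.791) = 2.8787, so r = 2.8787/28.5 = 0.10101.

0.10 per day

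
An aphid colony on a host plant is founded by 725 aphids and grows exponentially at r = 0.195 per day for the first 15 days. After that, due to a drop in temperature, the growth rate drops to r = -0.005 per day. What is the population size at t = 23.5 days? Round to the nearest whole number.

12948 aphids

Phase 1: N(15) = 725·e^(0.195×15) = 725·e^2.925 = 13509.8.
Phase 2 runs for 23.5 − 15 = 8.5 days at r = -0.005.
N(23.5) = 13509.8·e^(-0.005×8.5) = 13509.8·e^-0.0425 = 12947.7.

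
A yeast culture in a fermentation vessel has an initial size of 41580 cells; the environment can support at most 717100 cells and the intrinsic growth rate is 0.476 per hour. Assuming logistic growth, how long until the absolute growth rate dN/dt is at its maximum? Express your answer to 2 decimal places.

Logistic growth is fastest at N = K/2 = 358550.
A = (K − N₀)/N₀ = 16.246. Set K/(1 + A·e^(−rt)) = K/2 → A·e^(−rt) = 1.
e^(−0.476t) = 1/16.246 = 0.0615526, so t = ln(16.246)/0.476 = 2.7879/0.476 = 5.8569.

5.86 hours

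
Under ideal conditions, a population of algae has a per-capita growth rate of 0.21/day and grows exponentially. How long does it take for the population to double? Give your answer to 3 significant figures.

3.30 days

Doubling time t_d = ln(2)/r = 0.6931/0.21 = 3.3007.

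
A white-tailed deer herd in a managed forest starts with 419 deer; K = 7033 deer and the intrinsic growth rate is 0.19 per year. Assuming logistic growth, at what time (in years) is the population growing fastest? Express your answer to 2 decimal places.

14.52 years

Logistic growth is fastest at N = K/2 = 3516.5.
A = (K − N₀)/N₀ = 15.785. Set K/(1 + A·e^(−rt)) = K/2 → A·e^(−rt) = 1.
e^(−0.19t) = 1/15.785 = 0.0633505, so t = ln(15.785)/0.19 = 2.7591/0.19 = 14.521.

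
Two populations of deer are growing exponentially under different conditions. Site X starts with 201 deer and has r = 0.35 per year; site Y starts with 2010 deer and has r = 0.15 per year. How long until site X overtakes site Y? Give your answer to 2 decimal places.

11.51 years

Set 201·e^(0.35t) = 2010·e^(0.15t).
e^((0.35 − 0.15)t) = 2010/201 → e^(0.2·t) = 10.
0.2·t = ln(10) = 2.3026, so t = 2.3026/0.2 = 11.513.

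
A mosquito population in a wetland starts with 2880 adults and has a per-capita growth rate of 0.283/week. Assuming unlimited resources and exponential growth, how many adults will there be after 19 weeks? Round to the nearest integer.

N(t) = N₀·e^(rt) = 2880 × e^(0.283×19) = 2880 × e^5.377.
e^5.377 ≈ 216.37, so N ≈ 2880 × 216.37 = 623152.

623152 adults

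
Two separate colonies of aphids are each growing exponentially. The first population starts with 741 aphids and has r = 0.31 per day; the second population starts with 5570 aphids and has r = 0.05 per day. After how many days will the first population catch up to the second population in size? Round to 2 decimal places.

Set 741·e^(0.31t) = 5570·e^(0.05t).
e^((0.31 − 0.05)t) = 5570/741 → e^(0.26·t) = 7.5169.
0.26·t = ln(7.5169) = 2.0171, so t = 2.0171/0.26 = 7.7583.

7.76 days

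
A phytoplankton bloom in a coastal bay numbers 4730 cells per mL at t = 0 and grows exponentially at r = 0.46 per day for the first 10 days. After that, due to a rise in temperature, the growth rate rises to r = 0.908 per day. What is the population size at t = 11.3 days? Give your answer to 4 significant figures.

1532000 cells per mL

Phase 1: N(10) = 4730·e^(0.46×10) = 4730·e^4.6 = 470561.
Phase 2 runs for 11.3 − 10 = 1.3 days at r = 0.908.
N(11.3) = 470561·e^(0.908×1.3) = 470561·e^1.18 = 1.531994×10^6.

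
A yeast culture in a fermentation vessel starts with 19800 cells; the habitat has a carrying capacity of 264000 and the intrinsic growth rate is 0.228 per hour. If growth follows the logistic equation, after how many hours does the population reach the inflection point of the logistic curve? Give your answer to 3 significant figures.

11.0 hours

Logistic growth is fastest at N = K/2 = 132000.
A = (K − N₀)/N₀ = 12.333. Set K/(1 + A·e^(−rt)) = K/2 → A·e^(−rt) = 1.
e^(−0.228t) = 1/12.333 = 0.0810811, so t = ln(12.333)/0.228 = 2.5123/0.228 = 11.019.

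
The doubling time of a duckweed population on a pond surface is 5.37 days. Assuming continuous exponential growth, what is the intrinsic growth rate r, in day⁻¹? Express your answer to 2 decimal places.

r = ln(2)/t_d = 0.6931/5.37 = 0.12908.

0.13 per day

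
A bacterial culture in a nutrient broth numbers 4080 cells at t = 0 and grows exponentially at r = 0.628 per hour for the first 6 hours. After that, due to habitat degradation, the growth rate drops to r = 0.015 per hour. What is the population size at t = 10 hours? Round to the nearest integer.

187560 cells

Phase 1: N(6) = 4080·e^(0.628×6) = 4080·e^3.768 = 176637.
Phase 2 runs for 10 − 6 = 4 hours at r = 0.015.
N(10) = 176637·e^(0.015×4) = 176637·e^0.06 = 187560.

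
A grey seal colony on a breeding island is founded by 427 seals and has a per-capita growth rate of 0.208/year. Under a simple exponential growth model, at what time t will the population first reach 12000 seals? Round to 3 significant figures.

Set N₀·e^(rt) = 12000: e^(0.208·t) = 12000/427 = 28.103.
0.208·t = ln(28.103) = 3.3359, so t = 3.3359/0.208 = 16.038.

16.0 years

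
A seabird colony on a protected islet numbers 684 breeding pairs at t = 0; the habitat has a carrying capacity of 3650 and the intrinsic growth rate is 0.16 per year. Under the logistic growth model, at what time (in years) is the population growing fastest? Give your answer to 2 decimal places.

Logistic growth is fastest at N = K/2 = 1825.
A = (K − N₀)/N₀ = 4.3363. Set K/(1 + A·e^(−rt)) = K/2 → A·e^(−rt) = 1.
e^(−0.16t) = 1/4.3363 = 0.230614, so t = ln(4.3363)/0.16 = 1.467/0.16 = 9.1688.

9.17 years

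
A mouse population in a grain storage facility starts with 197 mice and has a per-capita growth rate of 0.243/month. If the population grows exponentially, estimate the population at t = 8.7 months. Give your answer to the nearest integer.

N(t) = N₀·e^(rt) = 197 × e^(0.243×8.7) = 197 × e^2.114.
e^2.114 ≈ 8.2821, so N ≈ 197 × 8.2821 = 1631.58.

1632 mice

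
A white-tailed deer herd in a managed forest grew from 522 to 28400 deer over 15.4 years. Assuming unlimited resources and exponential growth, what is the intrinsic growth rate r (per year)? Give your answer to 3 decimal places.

0.260 per year

From N(t) = N₀·e^(rt): e^(r·15.4) = 28400/522 = 54.406.
r·15.4 = ln(54.406) = 3.9965, so r = 3.9965/15.4 = 0.25951.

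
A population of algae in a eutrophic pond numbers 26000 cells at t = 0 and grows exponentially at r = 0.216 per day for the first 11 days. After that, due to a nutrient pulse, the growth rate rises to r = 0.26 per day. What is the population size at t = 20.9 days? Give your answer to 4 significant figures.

3671000 cells

Phase 1: N(11) = 26000·e^(0.216×11) = 26000·e^2.376 = 279806.
Phase 2 runs for 20.9 − 11 = 9.9 days at r = 0.26.
N(20.9) = 279806·e^(0.26×9.9) = 279806·e^2.574 = 3.670549×10^6.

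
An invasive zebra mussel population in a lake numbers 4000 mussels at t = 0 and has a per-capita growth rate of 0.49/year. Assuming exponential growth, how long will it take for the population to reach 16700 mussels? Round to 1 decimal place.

Set N₀·e^(rt) = 16700: e^(0.49·t) = 16700/4000 = 4.175.
0.49·t = ln(4.175) = 1.4291, so t = 1.4291/0.49 = 2.9166.

2.9 years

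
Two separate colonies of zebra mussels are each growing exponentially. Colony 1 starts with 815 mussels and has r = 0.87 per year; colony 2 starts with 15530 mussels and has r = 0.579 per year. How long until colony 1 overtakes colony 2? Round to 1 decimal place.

10.1 years

Set 815·e^(0.87t) = 15530·e^(0.579t).
e^((0.87 − 0.579)t) = 15530/815 → e^(0.291·t) = 19.055.
0.291·t = ln(19.055) = 2.9473, so t = 2.9473/0.291 = 10.128.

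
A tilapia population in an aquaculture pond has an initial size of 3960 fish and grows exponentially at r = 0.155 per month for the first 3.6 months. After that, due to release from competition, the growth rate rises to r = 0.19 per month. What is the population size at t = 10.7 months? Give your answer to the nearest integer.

Phase 1: N(3.6) = 3960·e^(0.155×3.6) = 3960·e^0.558 = 6918.81.
Phase 2 runs for 10.7 − 3.6 = 7.1 months at r = 0.19.
N(10.7) = 6918.81·e^(0.19×7.1) = 6918.81·e^1.349 = 26662.1.

26662 fish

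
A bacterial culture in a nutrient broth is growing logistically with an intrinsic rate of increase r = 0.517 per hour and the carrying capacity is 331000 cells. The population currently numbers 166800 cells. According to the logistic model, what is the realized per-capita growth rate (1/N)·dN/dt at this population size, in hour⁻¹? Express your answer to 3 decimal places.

(1/N)·dN/dt = r(1 − N/K) = 0.517 × (1 − 166800/331000).
= 0.517 × 0.49607 = 0.25647.

0.256 per hour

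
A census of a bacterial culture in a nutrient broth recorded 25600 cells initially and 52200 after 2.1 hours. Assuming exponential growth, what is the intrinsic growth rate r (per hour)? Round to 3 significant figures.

0.339 per hour

From N(t) = N₀·e^(rt): e^(r·2.1) = 52200/25600 = 2.0391.
r·2.1 = ln(2.0391) = 0.71249, so r = 0.71249/2.1 = 0.33928.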